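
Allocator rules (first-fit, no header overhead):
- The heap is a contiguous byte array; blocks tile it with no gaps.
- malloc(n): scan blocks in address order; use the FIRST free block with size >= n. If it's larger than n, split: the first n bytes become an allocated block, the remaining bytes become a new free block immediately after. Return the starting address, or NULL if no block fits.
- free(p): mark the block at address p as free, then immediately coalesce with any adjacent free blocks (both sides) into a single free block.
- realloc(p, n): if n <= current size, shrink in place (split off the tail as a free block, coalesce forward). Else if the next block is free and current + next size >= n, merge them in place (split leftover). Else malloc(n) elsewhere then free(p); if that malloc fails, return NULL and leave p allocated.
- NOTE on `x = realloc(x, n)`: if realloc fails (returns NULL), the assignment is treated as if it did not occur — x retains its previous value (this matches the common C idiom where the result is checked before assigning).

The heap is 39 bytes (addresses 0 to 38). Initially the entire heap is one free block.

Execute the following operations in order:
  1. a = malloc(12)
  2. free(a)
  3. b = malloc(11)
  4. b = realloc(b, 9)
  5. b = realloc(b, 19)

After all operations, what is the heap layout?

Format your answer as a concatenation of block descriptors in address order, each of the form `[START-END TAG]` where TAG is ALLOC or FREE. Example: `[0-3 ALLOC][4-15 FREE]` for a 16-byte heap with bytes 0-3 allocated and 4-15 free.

Op 1: a = malloc(12) -> a = 0; heap: [0-11 ALLOC][12-38 FREE]
Op 2: free(a) -> (freed a); heap: [0-38 FREE]
Op 3: b = malloc(11) -> b = 0; heap: [0-10 ALLOC][11-38 FREE]
Op 4: b = realloc(b, 9) -> b = 0; heap: [0-8 ALLOC][9-38 FREE]
Op 5: b = realloc(b, 19) -> b = 0; heap: [0-18 ALLOC][19-38 FREE]

Answer: [0-18 ALLOC][19-38 FREE]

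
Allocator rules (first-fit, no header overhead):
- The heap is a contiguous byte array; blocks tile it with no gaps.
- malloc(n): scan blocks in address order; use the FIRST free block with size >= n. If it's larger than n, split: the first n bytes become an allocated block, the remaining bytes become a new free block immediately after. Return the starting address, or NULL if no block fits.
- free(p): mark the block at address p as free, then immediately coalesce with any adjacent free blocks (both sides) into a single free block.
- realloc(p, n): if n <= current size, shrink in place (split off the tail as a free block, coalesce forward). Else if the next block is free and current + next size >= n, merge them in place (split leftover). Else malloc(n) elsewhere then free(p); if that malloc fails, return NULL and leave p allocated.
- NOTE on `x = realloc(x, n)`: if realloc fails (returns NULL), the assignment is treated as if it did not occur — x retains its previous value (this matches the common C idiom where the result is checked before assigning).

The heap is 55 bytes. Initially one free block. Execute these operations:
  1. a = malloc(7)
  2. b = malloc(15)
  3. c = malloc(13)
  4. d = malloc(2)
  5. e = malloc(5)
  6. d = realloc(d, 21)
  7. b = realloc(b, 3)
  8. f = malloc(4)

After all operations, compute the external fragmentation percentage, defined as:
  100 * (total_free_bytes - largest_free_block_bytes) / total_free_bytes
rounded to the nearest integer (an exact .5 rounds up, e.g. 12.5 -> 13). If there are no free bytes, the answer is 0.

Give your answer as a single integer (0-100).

Answer: 38

Derivation:
Op 1: a = malloc(7) -> a = 0; heap: [0-6 ALLOC][7-54 FREE]
Op 2: b = malloc(15) -> b = 7; heap: [0-6 ALLOC][7-21 ALLOC][22-54 FREE]
Op 3: c = malloc(13) -> c = 22; heap: [0-6 ALLOC][7-21 ALLOC][22-34 ALLOC][35-54 FREE]
Op 4: d = malloc(2) -> d = 35; heap: [0-6 ALLOC][7-21 ALLOC][22-34 ALLOC][35-36 ALLOC][37-54 FREE]
Op 5: e = malloc(5) -> e = 37; heap: [0-6 ALLOC][7-21 ALLOC][22-34 ALLOC][35-36 ALLOC][37-41 ALLOC][42-54 FREE]
Op 6: d = realloc(d, 21) -> NULL (d unchanged); heap: [0-6 ALLOC][7-21 ALLOC][22-34 ALLOC][35-36 ALLOC][37-41 ALLOC][42-54 FREE]
Op 7: b = realloc(b, 3) -> b = 7; heap: [0-6 ALLOC][7-9 ALLOC][10-21 FREE][22-34 ALLOC][35-36 ALLOC][37-41 ALLOC][42-54 FREE]
Op 8: f = malloc(4) -> f = 10; heap: [0-6 ALLOC][7-9 ALLOC][10-13 ALLOC][14-21 FREE][22-34 ALLOC][35-36 ALLOC][37-41 ALLOC][42-54 FREE]
Free blocks: [8 13] total_free=21 largest=13 -> 100*(21-13)/21 = 800/21 ≈ 38.095 -> rounds to 38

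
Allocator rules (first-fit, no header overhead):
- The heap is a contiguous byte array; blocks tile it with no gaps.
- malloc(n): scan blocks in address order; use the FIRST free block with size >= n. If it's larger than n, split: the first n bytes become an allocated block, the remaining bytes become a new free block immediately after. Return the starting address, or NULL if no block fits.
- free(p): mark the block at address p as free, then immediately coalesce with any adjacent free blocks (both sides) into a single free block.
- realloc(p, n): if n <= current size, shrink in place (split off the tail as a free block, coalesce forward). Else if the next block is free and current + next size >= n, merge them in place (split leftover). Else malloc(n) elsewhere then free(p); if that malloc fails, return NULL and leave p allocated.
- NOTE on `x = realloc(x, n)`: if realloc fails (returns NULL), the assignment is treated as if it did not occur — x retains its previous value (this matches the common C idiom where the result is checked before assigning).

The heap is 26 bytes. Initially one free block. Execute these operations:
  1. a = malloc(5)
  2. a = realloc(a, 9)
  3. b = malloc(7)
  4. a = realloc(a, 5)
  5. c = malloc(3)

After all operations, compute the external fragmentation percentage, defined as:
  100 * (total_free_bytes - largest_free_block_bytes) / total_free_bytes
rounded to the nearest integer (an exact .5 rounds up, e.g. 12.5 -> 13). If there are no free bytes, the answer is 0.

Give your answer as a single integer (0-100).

Answer: 9

Derivation:
Op 1: a = malloc(5) -> a = 0; heap: [0-4 ALLOC][5-25 FREE]
Op 2: a = realloc(a, 9) -> a = 0; heap: [0-8 ALLOC][9-25 FREE]
Op 3: b = malloc(7) -> b = 9; heap: [0-8 ALLOC][9-15 ALLOC][16-25 FREE]
Op 4: a = realloc(a, 5) -> a = 0; heap: [0-4 ALLOC][5-8 FREE][9-15 ALLOC][16-25 FREE]
Op 5: c = malloc(3) -> c = 5; heap: [0-4 ALLOC][5-7 ALLOC][8-8 FREE][9-15 ALLOC][16-25 FREE]
Free blocks: [1 10] total_free=11 largest=10 -> 100*(11-10)/11 = 100/11 ≈ 9.091 -> rounds to 9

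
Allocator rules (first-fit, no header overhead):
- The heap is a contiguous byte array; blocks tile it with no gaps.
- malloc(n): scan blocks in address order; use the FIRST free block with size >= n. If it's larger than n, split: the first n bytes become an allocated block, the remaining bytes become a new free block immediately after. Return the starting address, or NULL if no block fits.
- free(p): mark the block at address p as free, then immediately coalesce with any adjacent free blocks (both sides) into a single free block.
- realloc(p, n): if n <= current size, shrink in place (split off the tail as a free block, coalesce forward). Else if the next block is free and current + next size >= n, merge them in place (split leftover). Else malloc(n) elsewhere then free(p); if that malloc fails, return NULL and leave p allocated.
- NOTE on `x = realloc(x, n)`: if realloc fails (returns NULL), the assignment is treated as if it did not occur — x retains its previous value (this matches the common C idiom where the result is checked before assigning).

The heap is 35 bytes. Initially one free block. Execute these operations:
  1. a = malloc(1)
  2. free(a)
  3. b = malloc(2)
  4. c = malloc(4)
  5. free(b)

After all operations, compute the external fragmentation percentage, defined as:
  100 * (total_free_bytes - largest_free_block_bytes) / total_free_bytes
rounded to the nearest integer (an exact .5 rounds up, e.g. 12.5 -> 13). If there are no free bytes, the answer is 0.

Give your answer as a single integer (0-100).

Op 1: a = malloc(1) -> a = 0; heap: [0-0 ALLOC][1-34 FREE]
Op 2: free(a) -> (freed a); heap: [0-34 FREE]
Op 3: b = malloc(2) -> b = 0; heap: [0-1 ALLOC][2-34 FREE]
Op 4: c = malloc(4) -> c = 2; heap: [0-1 ALLOC][2-5 ALLOC][6-34 FREE]
Op 5: free(b) -> (freed b); heap: [0-1 FREE][2-5 ALLOC][6-34 FREE]
Free blocks: [2 29] total_free=31 largest=29 -> 100*(31-29)/31 = 200/31 ≈ 6.452 -> rounds to 6

Answer: 6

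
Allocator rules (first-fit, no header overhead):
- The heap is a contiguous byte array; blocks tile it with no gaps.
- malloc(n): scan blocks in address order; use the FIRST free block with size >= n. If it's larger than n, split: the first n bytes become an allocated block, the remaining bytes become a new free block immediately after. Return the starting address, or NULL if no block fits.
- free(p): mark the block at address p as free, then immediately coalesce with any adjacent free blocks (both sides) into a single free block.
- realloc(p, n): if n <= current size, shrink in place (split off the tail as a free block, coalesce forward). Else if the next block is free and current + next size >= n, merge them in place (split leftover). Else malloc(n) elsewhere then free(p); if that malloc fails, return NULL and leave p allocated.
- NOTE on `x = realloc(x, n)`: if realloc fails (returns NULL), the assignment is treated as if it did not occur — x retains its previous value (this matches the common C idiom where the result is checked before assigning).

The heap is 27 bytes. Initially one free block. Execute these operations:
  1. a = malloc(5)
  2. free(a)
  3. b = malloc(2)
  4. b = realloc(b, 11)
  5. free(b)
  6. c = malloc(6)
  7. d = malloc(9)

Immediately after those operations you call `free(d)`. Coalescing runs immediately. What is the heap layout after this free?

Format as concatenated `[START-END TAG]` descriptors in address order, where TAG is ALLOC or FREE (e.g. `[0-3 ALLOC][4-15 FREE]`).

Op 1: a = malloc(5) -> a = 0; heap: [0-4 ALLOC][5-26 FREE]
Op 2: free(a) -> (freed a); heap: [0-26 FREE]
Op 3: b = malloc(2) -> b = 0; heap: [0-1 ALLOC][2-26 FREE]
Op 4: b = realloc(b, 11) -> b = 0; heap: [0-10 ALLOC][11-26 FREE]
Op 5: free(b) -> (freed b); heap: [0-26 FREE]
Op 6: c = malloc(6) -> c = 0; heap: [0-5 ALLOC][6-26 FREE]
Op 7: d = malloc(9) -> d = 6; heap: [0-5 ALLOC][6-14 ALLOC][15-26 FREE]
free(d): d = 6 -> block [6-14 ALLOC]; mark free, coalesce with adjacent free neighbors -> [0-5 ALLOC][6-26 FREE]

Answer: [0-5 ALLOC][6-26 FREE]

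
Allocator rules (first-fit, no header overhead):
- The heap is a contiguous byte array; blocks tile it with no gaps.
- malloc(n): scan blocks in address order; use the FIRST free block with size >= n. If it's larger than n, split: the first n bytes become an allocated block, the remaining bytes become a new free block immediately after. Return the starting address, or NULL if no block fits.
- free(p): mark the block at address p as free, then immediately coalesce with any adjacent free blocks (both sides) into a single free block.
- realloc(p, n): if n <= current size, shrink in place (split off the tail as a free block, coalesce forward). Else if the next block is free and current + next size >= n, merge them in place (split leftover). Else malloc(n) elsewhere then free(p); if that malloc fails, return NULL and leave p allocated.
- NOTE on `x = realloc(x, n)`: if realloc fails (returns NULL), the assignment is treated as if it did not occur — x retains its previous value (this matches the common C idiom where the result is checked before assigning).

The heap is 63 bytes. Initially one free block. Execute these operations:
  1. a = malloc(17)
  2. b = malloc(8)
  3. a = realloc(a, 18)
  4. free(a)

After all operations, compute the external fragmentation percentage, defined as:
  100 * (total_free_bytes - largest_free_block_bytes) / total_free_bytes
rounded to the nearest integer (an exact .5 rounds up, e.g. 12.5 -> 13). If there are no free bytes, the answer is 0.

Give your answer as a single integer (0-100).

Answer: 31

Derivation:
Op 1: a = malloc(17) -> a = 0; heap: [0-16 ALLOC][17-62 FREE]
Op 2: b = malloc(8) -> b = 17; heap: [0-16 ALLOC][17-24 ALLOC][25-62 FREE]
Op 3: a = realloc(a, 18) -> a = 25; heap: [0-16 FREE][17-24 ALLOC][25-42 ALLOC][43-62 FREE]
Op 4: free(a) -> (freed a); heap: [0-16 FREE][17-24 ALLOC][25-62 FREE]
Free blocks: [17 38] total_free=55 largest=38 -> 100*(55-38)/55 = 1700/55 ≈ 30.909 -> rounds to 31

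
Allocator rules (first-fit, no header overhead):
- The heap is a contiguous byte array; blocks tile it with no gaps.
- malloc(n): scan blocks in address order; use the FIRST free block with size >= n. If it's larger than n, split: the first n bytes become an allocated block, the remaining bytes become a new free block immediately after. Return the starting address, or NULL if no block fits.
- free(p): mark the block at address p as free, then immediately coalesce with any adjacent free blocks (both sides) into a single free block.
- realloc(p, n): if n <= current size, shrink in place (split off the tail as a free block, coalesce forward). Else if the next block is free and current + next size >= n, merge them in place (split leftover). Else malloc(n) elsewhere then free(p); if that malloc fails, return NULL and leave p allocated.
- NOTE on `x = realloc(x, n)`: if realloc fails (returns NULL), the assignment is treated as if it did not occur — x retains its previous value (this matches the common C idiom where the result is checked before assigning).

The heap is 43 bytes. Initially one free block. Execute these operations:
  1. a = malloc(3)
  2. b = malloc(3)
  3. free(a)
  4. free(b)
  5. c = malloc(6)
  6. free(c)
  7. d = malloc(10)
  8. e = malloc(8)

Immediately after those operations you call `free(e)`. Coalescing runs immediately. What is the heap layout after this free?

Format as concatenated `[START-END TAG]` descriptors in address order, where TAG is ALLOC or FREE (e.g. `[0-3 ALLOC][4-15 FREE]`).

Op 1: a = malloc(3) -> a = 0; heap: [0-2 ALLOC][3-42 FREE]
Op 2: b = malloc(3) -> b = 3; heap: [0-2 ALLOC][3-5 ALLOC][6-42 FREE]
Op 3: free(a) -> (freed a); heap: [0-2 FREE][3-5 ALLOC][6-42 FREE]
Op 4: free(b) -> (freed b); heap: [0-42 FREE]
Op 5: c = malloc(6) -> c = 0; heap: [0-5 ALLOC][6-42 FREE]
Op 6: free(c) -> (freed c); heap: [0-42 FREE]
Op 7: d = malloc(10) -> d = 0; heap: [0-9 ALLOC][10-42 FREE]
Op 8: e = malloc(8) -> e = 10; heap: [0-9 ALLOC][10-17 ALLOC][18-42 FREE]
free(e): e = 10 -> block [10-17 ALLOC]; mark free, coalesce with adjacent free neighbors -> [0-9 ALLOC][10-42 FREE]

Answer: [0-9 ALLOC][10-42 FREE]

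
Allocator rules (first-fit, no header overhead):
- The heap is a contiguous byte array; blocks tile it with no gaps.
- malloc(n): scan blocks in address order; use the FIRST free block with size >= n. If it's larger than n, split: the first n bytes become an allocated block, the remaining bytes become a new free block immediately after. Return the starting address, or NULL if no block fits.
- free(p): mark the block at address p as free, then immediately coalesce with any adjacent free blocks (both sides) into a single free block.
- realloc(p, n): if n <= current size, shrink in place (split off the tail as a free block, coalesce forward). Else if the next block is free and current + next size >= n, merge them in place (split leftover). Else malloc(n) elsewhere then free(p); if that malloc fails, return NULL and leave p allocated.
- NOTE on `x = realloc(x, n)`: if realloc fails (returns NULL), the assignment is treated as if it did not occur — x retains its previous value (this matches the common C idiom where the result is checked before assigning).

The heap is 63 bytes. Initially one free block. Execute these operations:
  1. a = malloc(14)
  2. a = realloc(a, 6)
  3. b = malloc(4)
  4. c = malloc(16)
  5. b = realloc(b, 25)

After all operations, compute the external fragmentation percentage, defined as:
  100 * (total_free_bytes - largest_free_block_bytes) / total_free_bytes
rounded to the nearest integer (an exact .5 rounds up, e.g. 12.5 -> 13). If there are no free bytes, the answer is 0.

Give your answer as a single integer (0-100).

Answer: 25

Derivation:
Op 1: a = malloc(14) -> a = 0; heap: [0-13 ALLOC][14-62 FREE]
Op 2: a = realloc(a, 6) -> a = 0; heap: [0-5 ALLOC][6-62 FREE]
Op 3: b = malloc(4) -> b = 6; heap: [0-5 ALLOC][6-9 ALLOC][10-62 FREE]
Op 4: c = malloc(16) -> c = 10; heap: [0-5 ALLOC][6-9 ALLOC][10-25 ALLOC][26-62 FREE]
Op 5: b = realloc(b, 25) -> b = 26; heap: [0-5 ALLOC][6-9 FREE][10-25 ALLOC][26-50 ALLOC][51-62 FREE]
Free blocks: [4 12] total_free=16 largest=12 -> 100*(16-12)/16 = 400/16 = 25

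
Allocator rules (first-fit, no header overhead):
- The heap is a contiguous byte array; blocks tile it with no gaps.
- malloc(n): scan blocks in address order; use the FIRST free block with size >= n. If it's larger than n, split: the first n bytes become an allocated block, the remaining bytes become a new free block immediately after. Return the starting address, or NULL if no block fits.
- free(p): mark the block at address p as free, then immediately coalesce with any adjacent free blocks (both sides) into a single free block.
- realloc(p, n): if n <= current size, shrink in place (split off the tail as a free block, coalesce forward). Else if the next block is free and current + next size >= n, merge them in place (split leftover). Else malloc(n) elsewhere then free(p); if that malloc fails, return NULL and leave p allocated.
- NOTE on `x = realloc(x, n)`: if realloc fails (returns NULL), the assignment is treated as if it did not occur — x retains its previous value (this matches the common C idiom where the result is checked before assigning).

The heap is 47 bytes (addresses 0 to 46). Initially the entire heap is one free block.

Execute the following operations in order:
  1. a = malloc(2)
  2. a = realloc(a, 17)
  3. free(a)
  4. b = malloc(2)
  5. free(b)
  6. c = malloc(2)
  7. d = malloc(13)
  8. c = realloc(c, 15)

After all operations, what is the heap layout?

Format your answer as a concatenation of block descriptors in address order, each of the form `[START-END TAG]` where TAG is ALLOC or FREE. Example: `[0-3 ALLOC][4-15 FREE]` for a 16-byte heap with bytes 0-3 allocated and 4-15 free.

Answer: [0-1 FREE][2-14 ALLOC][15-29 ALLOC][30-46 FREE]

Derivation:
Op 1: a = malloc(2) -> a = 0; heap: [0-1 ALLOC][2-46 FREE]
Op 2: a = realloc(a, 17) -> a = 0; heap: [0-16 ALLOC][17-46 FREE]
Op 3: free(a) -> (freed a); heap: [0-46 FREE]
Op 4: b = malloc(2) -> b = 0; heap: [0-1 ALLOC][2-46 FREE]
Op 5: free(b) -> (freed b); heap: [0-46 FREE]
Op 6: c = malloc(2) -> c = 0; heap: [0-1 ALLOC][2-46 FREE]
Op 7: d = malloc(13) -> d = 2; heap: [0-1 ALLOC][2-14 ALLOC][15-46 FREE]
Op 8: c = realloc(c, 15) -> c = 15; heap: [0-1 FREE][2-14 ALLOC][15-29 ALLOC][30-46 FREE]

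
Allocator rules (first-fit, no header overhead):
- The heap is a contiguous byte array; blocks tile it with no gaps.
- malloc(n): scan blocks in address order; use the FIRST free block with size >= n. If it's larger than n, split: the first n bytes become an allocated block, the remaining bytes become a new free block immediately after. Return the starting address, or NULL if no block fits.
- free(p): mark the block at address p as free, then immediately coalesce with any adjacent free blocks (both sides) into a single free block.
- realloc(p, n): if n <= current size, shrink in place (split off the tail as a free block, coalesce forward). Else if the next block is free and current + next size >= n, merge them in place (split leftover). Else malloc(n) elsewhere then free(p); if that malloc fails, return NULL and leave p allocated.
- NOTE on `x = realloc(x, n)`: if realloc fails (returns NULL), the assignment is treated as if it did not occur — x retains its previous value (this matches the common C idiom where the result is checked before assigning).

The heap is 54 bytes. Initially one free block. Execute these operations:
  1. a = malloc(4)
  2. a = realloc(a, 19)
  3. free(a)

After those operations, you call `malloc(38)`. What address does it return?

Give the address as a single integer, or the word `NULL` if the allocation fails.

Answer: 0

Derivation:
Op 1: a = malloc(4) -> a = 0; heap: [0-3 ALLOC][4-53 FREE]
Op 2: a = realloc(a, 19) -> a = 0; heap: [0-18 ALLOC][19-53 FREE]
Op 3: free(a) -> (freed a); heap: [0-53 FREE]
malloc(38): first-fit scan over [0-53 FREE] -> 0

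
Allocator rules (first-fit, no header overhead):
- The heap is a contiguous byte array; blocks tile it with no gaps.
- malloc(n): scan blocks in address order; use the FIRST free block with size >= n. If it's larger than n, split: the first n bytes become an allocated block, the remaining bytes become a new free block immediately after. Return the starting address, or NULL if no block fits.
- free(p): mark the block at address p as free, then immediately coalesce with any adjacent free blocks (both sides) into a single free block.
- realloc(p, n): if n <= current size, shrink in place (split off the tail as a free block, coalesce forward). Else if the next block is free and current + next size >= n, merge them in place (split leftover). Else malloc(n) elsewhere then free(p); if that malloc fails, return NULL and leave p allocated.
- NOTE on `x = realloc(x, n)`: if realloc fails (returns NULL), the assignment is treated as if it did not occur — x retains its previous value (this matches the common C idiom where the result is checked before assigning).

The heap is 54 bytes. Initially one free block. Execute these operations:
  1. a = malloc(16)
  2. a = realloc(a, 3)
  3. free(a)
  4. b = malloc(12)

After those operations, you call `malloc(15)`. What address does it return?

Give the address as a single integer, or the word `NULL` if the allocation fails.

Answer: 12

Derivation:
Op 1: a = malloc(16) -> a = 0; heap: [0-15 ALLOC][16-53 FREE]
Op 2: a = realloc(a, 3) -> a = 0; heap: [0-2 ALLOC][3-53 FREE]
Op 3: free(a) -> (freed a); heap: [0-53 FREE]
Op 4: b = malloc(12) -> b = 0; heap: [0-11 ALLOC][12-53 FREE]
malloc(15): first-fit scan over [0-11 ALLOC][12-53 FREE] -> 12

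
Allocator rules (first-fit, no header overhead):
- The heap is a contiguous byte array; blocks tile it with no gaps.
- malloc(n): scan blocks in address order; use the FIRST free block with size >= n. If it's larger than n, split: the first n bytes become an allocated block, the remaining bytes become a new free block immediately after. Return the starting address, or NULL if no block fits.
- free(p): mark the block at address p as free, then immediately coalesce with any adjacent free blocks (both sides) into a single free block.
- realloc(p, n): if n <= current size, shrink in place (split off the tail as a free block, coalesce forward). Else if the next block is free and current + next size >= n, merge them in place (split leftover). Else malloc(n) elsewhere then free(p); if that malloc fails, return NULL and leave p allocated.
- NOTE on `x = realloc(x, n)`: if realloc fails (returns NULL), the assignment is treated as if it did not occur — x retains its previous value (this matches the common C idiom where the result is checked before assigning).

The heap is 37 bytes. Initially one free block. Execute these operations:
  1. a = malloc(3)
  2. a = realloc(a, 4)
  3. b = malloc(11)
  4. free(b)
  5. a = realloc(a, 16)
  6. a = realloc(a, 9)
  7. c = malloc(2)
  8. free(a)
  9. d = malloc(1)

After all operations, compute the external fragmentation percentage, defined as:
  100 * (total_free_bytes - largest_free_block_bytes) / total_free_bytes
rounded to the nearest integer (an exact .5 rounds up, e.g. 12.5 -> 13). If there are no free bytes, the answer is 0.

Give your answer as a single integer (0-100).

Op 1: a = malloc(3) -> a = 0; heap: [0-2 ALLOC][3-36 FREE]
Op 2: a = realloc(a, 4) -> a = 0; heap: [0-3 ALLOC][4-36 FREE]
Op 3: b = malloc(11) -> b = 4; heap: [0-3 ALLOC][4-14 ALLOC][15-36 FREE]
Op 4: free(b) -> (freed b); heap: [0-3 ALLOC][4-36 FREE]
Op 5: a = realloc(a, 16) -> a = 0; heap: [0-15 ALLOC][16-36 FREE]
Op 6: a = realloc(a, 9) -> a = 0; heap: [0-8 ALLOC][9-36 FREE]
Op 7: c = malloc(2) -> c = 9; heap: [0-8 ALLOC][9-10 ALLOC][11-36 FREE]
Op 8: free(a) -> (freed a); heap: [0-8 FREE][9-10 ALLOC][11-36 FREE]
Op 9: d = malloc(1) -> d = 0; heap: [0-0 ALLOC][1-8 FREE][9-10 ALLOC][11-36 FREE]
Free blocks: [8 26] total_free=34 largest=26 -> 100*(34-26)/34 = 800/34 ≈ 23.529 -> rounds to 24

Answer: 24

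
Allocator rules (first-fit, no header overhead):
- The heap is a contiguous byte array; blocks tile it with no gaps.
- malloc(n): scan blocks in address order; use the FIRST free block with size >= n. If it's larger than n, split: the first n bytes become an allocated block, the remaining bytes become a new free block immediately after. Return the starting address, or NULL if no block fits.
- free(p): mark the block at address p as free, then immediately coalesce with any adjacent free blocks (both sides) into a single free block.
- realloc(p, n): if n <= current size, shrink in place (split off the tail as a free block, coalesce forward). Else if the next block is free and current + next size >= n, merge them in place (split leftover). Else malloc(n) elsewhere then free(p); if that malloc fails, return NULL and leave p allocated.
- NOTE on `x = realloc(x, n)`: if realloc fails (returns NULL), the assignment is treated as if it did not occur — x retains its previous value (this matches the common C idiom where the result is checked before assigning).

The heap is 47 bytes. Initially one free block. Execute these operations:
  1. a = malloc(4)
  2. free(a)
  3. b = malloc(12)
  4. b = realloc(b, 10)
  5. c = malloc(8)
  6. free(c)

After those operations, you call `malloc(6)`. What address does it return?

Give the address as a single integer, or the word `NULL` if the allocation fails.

Answer: 10

Derivation:
Op 1: a = malloc(4) -> a = 0; heap: [0-3 ALLOC][4-46 FREE]
Op 2: free(a) -> (freed a); heap: [0-46 FREE]
Op 3: b = malloc(12) -> b = 0; heap: [0-11 ALLOC][12-46 FREE]
Op 4: b = realloc(b, 10) -> b = 0; heap: [0-9 ALLOC][10-46 FREE]
Op 5: c = malloc(8) -> c = 10; heap: [0-9 ALLOC][10-17 ALLOC][18-46 FREE]
Op 6: free(c) -> (freed c); heap: [0-9 ALLOC][10-46 FREE]
malloc(6): first-fit scan over [0-9 ALLOC][10-46 FREE] -> 10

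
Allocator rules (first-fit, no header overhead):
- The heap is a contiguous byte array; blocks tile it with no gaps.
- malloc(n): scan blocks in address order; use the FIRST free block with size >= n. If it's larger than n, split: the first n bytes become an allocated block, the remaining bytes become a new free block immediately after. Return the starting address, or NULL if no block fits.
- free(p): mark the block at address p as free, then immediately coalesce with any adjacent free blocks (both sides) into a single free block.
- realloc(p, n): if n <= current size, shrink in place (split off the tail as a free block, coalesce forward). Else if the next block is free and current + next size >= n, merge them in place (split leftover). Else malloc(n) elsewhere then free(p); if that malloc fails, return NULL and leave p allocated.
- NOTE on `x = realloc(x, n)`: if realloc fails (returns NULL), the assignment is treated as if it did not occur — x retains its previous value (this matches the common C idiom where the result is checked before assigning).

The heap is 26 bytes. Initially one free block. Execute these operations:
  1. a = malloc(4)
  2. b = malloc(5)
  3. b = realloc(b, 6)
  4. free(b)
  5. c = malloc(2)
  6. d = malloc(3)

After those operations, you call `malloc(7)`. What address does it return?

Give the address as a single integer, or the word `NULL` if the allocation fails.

Answer: 9

Derivation:
Op 1: a = malloc(4) -> a = 0; heap: [0-3 ALLOC][4-25 FREE]
Op 2: b = malloc(5) -> b = 4; heap: [0-3 ALLOC][4-8 ALLOC][9-25 FREE]
Op 3: b = realloc(b, 6) -> b = 4; heap: [0-3 ALLOC][4-9 ALLOC][10-25 FREE]
Op 4: free(b) -> (freed b); heap: [0-3 ALLOC][4-25 FREE]
Op 5: c = malloc(2) -> c = 4; heap: [0-3 ALLOC][4-5 ALLOC][6-25 FREE]
Op 6: d = malloc(3) -> d = 6; heap: [0-3 ALLOC][4-5 ALLOC][6-8 ALLOC][9-25 FREE]
malloc(7): first-fit scan over [0-3 ALLOC][4-5 ALLOC][6-8 ALLOC][9-25 FREE] -> 9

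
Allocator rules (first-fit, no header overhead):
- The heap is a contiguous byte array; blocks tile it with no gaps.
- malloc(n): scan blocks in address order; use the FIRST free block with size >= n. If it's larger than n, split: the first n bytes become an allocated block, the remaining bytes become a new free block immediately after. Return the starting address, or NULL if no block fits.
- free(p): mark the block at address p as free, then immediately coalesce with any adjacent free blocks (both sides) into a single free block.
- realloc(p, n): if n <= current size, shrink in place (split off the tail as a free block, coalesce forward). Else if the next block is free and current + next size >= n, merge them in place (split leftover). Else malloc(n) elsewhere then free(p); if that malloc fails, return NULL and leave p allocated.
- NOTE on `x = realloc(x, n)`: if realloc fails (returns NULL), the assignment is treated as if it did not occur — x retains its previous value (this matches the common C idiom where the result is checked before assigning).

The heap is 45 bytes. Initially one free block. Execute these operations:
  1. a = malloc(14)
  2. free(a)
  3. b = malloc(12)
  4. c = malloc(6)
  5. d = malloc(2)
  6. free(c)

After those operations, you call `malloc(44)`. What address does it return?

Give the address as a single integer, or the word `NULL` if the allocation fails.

Op 1: a = malloc(14) -> a = 0; heap: [0-13 ALLOC][14-44 FREE]
Op 2: free(a) -> (freed a); heap: [0-44 FREE]
Op 3: b = malloc(12) -> b = 0; heap: [0-11 ALLOC][12-44 FREE]
Op 4: c = malloc(6) -> c = 12; heap: [0-11 ALLOC][12-17 ALLOC][18-44 FREE]
Op 5: d = malloc(2) -> d = 18; heap: [0-11 ALLOC][12-17 ALLOC][18-19 ALLOC][20-44 FREE]
Op 6: free(c) -> (freed c); heap: [0-11 ALLOC][12-17 FREE][18-19 ALLOC][20-44 FREE]
malloc(44): first-fit scan over [0-11 ALLOC][12-17 FREE][18-19 ALLOC][20-44 FREE] -> NULL

Answer: NULL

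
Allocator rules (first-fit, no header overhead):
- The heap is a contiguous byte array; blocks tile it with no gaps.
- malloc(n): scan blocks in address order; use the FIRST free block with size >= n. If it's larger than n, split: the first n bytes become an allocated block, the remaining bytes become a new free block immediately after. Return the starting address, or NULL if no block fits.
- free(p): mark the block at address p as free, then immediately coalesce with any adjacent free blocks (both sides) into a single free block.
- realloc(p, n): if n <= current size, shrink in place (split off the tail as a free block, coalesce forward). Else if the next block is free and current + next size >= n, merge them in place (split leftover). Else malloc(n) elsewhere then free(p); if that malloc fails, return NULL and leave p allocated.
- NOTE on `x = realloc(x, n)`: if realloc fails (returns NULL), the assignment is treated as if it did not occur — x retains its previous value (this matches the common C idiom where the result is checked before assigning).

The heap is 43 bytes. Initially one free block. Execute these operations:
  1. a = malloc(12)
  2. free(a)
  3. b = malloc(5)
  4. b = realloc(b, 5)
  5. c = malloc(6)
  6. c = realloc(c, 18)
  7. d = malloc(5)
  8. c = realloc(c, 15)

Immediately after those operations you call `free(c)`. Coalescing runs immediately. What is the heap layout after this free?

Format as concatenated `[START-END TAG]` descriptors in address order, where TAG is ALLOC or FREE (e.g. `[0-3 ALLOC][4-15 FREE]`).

Answer: [0-4 ALLOC][5-22 FREE][23-27 ALLOC][28-42 FREE]

Derivation:
Op 1: a = malloc(12) -> a = 0; heap: [0-11 ALLOC][12-42 FREE]
Op 2: free(a) -> (freed a); heap: [0-42 FREE]
Op 3: b = malloc(5) -> b = 0; heap: [0-4 ALLOC][5-42 FREE]
Op 4: b = realloc(b, 5) -> b = 0; heap: [0-4 ALLOC][5-42 FREE]
Op 5: c = malloc(6) -> c = 5; heap: [0-4 ALLOC][5-10 ALLOC][11-42 FREE]
Op 6: c = realloc(c, 18) -> c = 5; heap: [0-4 ALLOC][5-22 ALLOC][23-42 FREE]
Op 7: d = malloc(5) -> d = 23; heap: [0-4 ALLOC][5-22 ALLOC][23-27 ALLOC][28-42 FREE]
Op 8: c = realloc(c, 15) -> c = 5; heap: [0-4 ALLOC][5-19 ALLOC][20-22 FREE][23-27 ALLOC][28-42 FREE]
free(c): c = 5 -> block [5-19 ALLOC]; mark free, coalesce with adjacent free neighbors -> [0-4 ALLOC][5-22 FREE][23-27 ALLOC][28-42 FREE]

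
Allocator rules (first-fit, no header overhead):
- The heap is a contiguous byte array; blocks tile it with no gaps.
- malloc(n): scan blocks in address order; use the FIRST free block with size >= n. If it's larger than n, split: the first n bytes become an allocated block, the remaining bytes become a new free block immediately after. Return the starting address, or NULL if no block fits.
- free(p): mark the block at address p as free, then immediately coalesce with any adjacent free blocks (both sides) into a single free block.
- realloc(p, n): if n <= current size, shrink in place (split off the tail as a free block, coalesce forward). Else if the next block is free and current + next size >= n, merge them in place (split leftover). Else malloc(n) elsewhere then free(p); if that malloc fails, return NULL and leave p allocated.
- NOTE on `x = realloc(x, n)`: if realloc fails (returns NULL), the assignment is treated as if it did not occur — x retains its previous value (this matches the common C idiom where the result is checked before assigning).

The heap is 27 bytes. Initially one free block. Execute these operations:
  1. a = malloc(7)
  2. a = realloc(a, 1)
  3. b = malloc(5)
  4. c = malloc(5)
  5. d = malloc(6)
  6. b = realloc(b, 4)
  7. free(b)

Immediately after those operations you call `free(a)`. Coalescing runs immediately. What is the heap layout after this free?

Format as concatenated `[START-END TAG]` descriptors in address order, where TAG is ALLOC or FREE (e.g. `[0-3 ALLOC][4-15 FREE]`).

Op 1: a = malloc(7) -> a = 0; heap: [0-6 ALLOC][7-26 FREE]
Op 2: a = realloc(a, 1) -> a = 0; heap: [0-0 ALLOC][1-26 FREE]
Op 3: b = malloc(5) -> b = 1; heap: [0-0 ALLOC][1-5 ALLOC][6-26 FREE]
Op 4: c = malloc(5) -> c = 6; heap: [0-0 ALLOC][1-5 ALLOC][6-10 ALLOC][11-26 FREE]
Op 5: d = malloc(6) -> d = 11; heap: [0-0 ALLOC][1-5 ALLOC][6-10 ALLOC][11-16 ALLOC][17-26 FREE]
Op 6: b = realloc(b, 4) -> b = 1; heap: [0-0 ALLOC][1-4 ALLOC][5-5 FREE][6-10 ALLOC][11-16 ALLOC][17-26 FREE]
Op 7: free(b) -> (freed b); heap: [0-0 ALLOC][1-5 FREE][6-10 ALLOC][11-16 ALLOC][17-26 FREE]
free(a): a = 0 -> block [0-0 ALLOC]; mark free, coalesce with adjacent free neighbors -> [0-5 FREE][6-10 ALLOC][11-16 ALLOC][17-26 FREE]

Answer: [0-5 FREE][6-10 ALLOC][11-16 ALLOC][17-26 FREE]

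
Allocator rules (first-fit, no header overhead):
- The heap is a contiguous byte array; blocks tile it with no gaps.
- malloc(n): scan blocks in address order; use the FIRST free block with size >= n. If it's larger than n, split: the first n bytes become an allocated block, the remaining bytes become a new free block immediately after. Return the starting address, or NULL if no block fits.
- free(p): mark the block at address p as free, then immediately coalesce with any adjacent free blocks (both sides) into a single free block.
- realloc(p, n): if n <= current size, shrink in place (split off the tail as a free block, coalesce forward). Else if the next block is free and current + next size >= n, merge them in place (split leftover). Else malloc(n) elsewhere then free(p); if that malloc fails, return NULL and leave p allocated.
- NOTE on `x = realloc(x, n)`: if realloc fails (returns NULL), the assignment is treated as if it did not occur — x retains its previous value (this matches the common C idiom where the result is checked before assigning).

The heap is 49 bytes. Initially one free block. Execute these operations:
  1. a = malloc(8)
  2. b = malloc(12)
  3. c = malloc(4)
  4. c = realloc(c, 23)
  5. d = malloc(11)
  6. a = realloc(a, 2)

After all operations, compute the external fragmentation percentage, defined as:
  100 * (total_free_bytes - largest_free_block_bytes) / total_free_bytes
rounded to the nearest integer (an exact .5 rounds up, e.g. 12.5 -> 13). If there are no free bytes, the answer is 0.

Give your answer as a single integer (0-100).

Op 1: a = malloc(8) -> a = 0; heap: [0-7 ALLOC][8-48 FREE]
Op 2: b = malloc(12) -> b = 8; heap: [0-7 ALLOC][8-19 ALLOC][20-48 FREE]
Op 3: c = malloc(4) -> c = 20; heap: [0-7 ALLOC][8-19 ALLOC][20-23 ALLOC][24-48 FREE]
Op 4: c = realloc(c, 23) -> c = 20; heap: [0-7 ALLOC][8-19 ALLOC][20-42 ALLOC][43-48 FREE]
Op 5: d = malloc(11) -> d = NULL; heap: [0-7 ALLOC][8-19 ALLOC][20-42 ALLOC][43-48 FREE]
Op 6: a = realloc(a, 2) -> a = 0; heap: [0-1 ALLOC][2-7 FREE][8-19 ALLOC][20-42 ALLOC][43-48 FREE]
Free blocks: [6 6] total_free=12 largest=6 -> 100*(12-6)/12 = 600/12 = 50

Answer: 50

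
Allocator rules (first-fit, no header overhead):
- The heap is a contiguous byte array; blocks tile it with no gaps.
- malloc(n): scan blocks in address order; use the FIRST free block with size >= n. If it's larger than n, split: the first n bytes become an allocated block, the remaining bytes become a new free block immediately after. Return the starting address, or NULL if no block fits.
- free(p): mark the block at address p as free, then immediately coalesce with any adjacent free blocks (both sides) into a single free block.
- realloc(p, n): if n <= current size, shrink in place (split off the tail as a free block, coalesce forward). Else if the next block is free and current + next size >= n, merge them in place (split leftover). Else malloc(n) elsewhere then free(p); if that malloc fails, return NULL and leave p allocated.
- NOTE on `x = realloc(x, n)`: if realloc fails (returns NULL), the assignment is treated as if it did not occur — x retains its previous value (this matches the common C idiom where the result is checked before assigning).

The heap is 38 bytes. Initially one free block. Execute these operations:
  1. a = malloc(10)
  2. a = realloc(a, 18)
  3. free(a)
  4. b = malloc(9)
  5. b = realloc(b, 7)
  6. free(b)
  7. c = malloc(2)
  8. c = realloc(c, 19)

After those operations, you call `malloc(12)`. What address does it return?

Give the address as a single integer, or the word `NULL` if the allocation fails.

Answer: 19

Derivation:
Op 1: a = malloc(10) -> a = 0; heap: [0-9 ALLOC][10-37 FREE]
Op 2: a = realloc(a, 18) -> a = 0; heap: [0-17 ALLOC][18-37 FREE]
Op 3: free(a) -> (freed a); heap: [0-37 FREE]
Op 4: b = malloc(9) -> b = 0; heap: [0-8 ALLOC][9-37 FREE]
Op 5: b = realloc(b, 7) -> b = 0; heap: [0-6 ALLOC][7-37 FREE]
Op 6: free(b) -> (freed b); heap: [0-37 FREE]
Op 7: c = malloc(2) -> c = 0; heap: [0-1 ALLOC][2-37 FREE]
Op 8: c = realloc(c, 19) -> c = 0; heap: [0-18 ALLOC][19-37 FREE]
malloc(12): first-fit scan over [0-18 ALLOC][19-37 FREE] -> 19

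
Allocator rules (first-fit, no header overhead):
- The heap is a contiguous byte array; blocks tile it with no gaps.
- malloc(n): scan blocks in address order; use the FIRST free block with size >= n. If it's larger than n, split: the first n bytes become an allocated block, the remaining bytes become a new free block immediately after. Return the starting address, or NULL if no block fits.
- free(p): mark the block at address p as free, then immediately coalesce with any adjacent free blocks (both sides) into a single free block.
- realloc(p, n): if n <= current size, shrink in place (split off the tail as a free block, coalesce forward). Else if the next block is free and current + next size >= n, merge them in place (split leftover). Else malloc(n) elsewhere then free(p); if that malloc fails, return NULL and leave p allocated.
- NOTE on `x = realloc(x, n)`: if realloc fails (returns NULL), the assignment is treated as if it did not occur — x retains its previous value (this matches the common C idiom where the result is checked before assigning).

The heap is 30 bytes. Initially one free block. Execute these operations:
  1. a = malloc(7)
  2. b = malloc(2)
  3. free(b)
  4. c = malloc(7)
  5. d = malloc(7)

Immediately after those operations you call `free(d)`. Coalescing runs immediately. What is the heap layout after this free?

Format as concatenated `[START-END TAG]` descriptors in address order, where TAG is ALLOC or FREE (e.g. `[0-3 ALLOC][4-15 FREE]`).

Op 1: a = malloc(7) -> a = 0; heap: [0-6 ALLOC][7-29 FREE]
Op 2: b = malloc(2) -> b = 7; heap: [0-6 ALLOC][7-8 ALLOC][9-29 FREE]
Op 3: free(b) -> (freed b); heap: [0-6 ALLOC][7-29 FREE]
Op 4: c = malloc(7) -> c = 7; heap: [0-6 ALLOC][7-13 ALLOC][14-29 FREE]
Op 5: d = malloc(7) -> d = 14; heap: [0-6 ALLOC][7-13 ALLOC][14-20 ALLOC][21-29 FREE]
free(d): d = 14 -> block [14-20 ALLOC]; mark free, coalesce with adjacent free neighbors -> [0-6 ALLOC][7-13 ALLOC][14-29 FREE]

Answer: [0-6 ALLOC][7-13 ALLOC][14-29 FREE]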